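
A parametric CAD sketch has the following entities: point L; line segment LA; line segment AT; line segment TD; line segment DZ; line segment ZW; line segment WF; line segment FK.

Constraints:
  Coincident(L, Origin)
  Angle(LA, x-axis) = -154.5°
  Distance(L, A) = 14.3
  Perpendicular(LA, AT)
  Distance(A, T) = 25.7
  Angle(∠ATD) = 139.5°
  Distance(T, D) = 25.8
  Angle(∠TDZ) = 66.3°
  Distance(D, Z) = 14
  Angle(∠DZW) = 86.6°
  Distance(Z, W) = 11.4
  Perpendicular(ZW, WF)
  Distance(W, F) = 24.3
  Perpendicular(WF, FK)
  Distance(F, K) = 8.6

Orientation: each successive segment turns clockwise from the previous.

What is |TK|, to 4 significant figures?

30.47

The perpendicularity gives WF at right angles to ZW, so WF runs at 137.9°; with |WF| = 24.3, F = (-32.04, 41.04). WF is perpendicular to FK, so FK runs at 47.90°; with |FK| = 8.6, K = (-26.27, 47.42). Then |TK| = |K − T| = 30.47.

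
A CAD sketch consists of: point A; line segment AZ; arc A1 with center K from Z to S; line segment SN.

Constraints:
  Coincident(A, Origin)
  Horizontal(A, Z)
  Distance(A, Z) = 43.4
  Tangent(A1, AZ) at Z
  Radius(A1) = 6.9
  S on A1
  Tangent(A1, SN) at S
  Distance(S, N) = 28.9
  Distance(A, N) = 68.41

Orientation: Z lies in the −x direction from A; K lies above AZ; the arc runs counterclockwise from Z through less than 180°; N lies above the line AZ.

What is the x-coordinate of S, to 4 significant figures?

-38.96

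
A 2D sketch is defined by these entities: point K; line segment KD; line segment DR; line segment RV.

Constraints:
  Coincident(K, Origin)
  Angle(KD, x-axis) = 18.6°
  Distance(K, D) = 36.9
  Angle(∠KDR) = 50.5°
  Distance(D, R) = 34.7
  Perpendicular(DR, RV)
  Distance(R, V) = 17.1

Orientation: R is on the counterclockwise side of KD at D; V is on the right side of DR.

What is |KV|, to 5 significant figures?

46.936

K is at the origin; KD runs at 18.6° with length 36.9, so D = 36.9·(cos 18.6°, sin 18.6°) = (34.973, 11.770). ∠KDR = 50.5°, so DR runs at 18.6° + (180° − 50.5°) = 148.10° from the x-axis; with |DR| = 34.7, R = D + 34.7·(cos 148.10°, sin 148.10°) = (5.5133, 30.106). The perpendicularity gives RV at right angles to DR; with |RV| = 17.1 on the right of DR, V = R + 17.1·(0.52844, 0.84897) = (14.550, 44.624). Then |KV| = |V − K| = 46.936.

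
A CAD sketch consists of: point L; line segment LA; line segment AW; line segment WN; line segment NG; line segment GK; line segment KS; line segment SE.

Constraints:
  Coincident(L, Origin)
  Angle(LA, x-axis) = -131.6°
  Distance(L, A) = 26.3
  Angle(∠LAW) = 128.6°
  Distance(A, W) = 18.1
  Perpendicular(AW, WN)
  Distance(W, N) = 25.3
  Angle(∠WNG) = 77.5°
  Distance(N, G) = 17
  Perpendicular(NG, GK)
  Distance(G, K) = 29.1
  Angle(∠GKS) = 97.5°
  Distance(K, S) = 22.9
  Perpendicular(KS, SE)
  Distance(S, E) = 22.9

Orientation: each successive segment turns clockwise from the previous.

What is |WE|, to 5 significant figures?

20.864

L is at the origin; LA runs at -131.6° with length 26.3, so A = (-17.461, -19.667). ∠LAW = 128.6° gives AW at 177.00° from the x-axis; with |AW| = 18.1, W = (-35.536, -18.720). The perpendicularity gives WN at right angles to AW, so WN runs at 87.000°; with |WN| = 25.3, N = (-34.212, 6.5455). ∠WNG = 77.5° gives NG at -15.500° from the x-axis; with |NG| = 17.0, G = (-17.831, 2.0025). NG ⟂ GK, so GK runs at -105.50°; with |GK| = 29.1, K = (-25.607, -26.039). ∠GKS = 97.5° gives KS at 172.00° from the x-axis; with |KS| = 22.9, S = (-48.284, -22.852). The perpendicularity gives SE at right angles to KS, so SE runs at 82.000°; with |SE| = 22.9, E = (-45.097, -0.17498). Then |WE| = |E − W| = 20.864.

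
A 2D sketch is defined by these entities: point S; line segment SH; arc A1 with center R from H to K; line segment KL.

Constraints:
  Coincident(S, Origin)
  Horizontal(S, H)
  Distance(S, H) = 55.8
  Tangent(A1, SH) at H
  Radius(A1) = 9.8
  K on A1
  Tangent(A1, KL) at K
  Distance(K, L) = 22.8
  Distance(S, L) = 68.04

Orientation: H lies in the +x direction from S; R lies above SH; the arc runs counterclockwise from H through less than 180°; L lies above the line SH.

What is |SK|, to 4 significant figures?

66.40

S is at the origin; S and H share the same y with |SH| = 55.8 and H on the +x side, so H = (55.80, 0.000). Tangency of A1 to SH means the radius RH is perpendicular to SH, so R = H + (0, 9.8) = (55.80, 9.800). Since RK ⟂ KL (tangency), |RL| = √(9.8² + 22.8²) = 24.82 regardless of where K sits on A1. So L lies on both circle(S, 68.04) and circle(R, 24.82); the above-SH intersection is L = (58.67, 34.45). K is the foot of the tangent from L: K = (65.19, 12.60).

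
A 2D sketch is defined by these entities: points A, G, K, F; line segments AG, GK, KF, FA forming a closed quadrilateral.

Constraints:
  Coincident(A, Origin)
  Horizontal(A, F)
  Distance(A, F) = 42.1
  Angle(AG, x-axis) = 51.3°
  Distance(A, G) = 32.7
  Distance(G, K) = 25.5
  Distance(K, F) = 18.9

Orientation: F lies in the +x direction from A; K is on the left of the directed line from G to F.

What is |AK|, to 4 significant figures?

48.73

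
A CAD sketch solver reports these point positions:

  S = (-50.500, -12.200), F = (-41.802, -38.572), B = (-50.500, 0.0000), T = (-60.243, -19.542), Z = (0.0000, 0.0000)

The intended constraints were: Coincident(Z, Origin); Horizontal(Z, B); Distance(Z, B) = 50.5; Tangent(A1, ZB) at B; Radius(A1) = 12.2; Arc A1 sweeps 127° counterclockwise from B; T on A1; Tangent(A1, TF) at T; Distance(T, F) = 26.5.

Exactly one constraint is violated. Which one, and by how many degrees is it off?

Tangent(A1, TF) at T — off by 7.10°.

Z = (0.00, 0.00) ✓; Z.y = 0.00, B.y = 0.00 ✓; |ZB| = 50.50 ✓; ∠(SB, BZ) = 90.00° ✓; |SB| = 12.20 ✓; bearing(S→T) − bearing(S→B) = 127.0° ✓; |ST| = 12.20 ✓; ∠(ST, TF) = 82.90° ✗; |TF| = 26.50 ✓.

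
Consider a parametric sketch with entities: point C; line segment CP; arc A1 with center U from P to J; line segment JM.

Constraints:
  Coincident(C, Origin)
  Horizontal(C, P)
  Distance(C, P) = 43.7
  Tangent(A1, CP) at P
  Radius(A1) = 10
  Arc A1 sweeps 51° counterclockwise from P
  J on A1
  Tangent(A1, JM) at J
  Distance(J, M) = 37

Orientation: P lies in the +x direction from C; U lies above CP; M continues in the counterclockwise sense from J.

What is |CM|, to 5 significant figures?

81.500

C is at the origin; C and P share the same y with |CP| = 43.7 and P on the +x side, so P = (43.700, 0.0000). Since A1 is tangent to CP there, UP ⟂ CP, so U = P + (0, 10) = (43.700, 10.000). On A1, P sits at bearing -90° from U; a 51° counterclockwise sweep puts J at bearing -39°, so J = U + 10.0·(cos -39°, sin -39°) = (51.471, 3.7068). A1 meets JM tangentially, so UJ is at right angles to JM, so JM runs along (−sin -39°, cos -39°); with |JM| = 37.0, M = (74.756, 32.461). Then |CM| = |M − C| = 81.500.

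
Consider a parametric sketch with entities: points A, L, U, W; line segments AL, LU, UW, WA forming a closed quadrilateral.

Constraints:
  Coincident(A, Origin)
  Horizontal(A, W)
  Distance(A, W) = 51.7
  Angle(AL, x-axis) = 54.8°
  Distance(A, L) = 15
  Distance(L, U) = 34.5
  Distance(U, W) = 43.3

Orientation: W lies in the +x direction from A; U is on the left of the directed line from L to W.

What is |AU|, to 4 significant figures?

49.44

Checks: |LU| = 34.50 ✓; |UW| = 43.30 ✓.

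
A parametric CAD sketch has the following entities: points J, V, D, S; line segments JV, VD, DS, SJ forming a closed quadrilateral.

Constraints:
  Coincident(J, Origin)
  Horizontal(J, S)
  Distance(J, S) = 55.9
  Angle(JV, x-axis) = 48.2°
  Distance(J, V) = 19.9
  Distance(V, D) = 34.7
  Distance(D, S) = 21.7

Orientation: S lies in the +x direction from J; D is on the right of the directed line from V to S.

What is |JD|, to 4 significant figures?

38.41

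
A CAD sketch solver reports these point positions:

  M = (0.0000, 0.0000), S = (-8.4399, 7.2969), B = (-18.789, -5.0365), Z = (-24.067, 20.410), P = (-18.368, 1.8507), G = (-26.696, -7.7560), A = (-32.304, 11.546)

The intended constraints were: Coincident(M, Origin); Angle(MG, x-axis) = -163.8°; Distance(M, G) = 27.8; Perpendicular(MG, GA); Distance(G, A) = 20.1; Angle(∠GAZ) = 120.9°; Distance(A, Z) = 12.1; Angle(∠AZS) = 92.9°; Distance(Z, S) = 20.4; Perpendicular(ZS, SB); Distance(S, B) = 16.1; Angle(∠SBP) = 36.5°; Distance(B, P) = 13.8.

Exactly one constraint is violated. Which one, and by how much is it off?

Distance(B, P) = 13.8 — off by 6.90.

M = (0.00, 0.00) ✓; MG at -163.8° ✓; |MG| = 27.80 ✓; ∠(MG, GA) = 90.00° ✓; |GA| = 20.10 ✓; ∠GAZ = 120.9° ✓; |AZ| = 12.10 ✓; ∠AZS = 92.90° ✓; |ZS| = 20.40 ✓; ∠(ZS, SB) = 90.00° ✓; |SB| = 16.10 ✓; ∠SBP = 36.50° ✓; |BP| = 6.900 ✗.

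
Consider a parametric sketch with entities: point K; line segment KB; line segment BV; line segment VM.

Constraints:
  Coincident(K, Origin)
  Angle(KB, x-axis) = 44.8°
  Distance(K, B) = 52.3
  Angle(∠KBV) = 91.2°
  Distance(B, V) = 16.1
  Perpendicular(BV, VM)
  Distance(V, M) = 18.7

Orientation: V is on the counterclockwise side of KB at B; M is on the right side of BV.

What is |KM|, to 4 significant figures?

73.04

K is at the origin; KB runs at 44.8° with length 52.3, so B = 52.3·(cos 44.8°, sin 44.8°) = (37.11, 36.85). ∠KBV = 91.2°, so BV runs at 44.8° + (180° − 91.2°) = 133.6° from the x-axis; with |BV| = 16.1, V = B + 16.1·(cos 133.6°, sin 133.6°) = (26.01, 48.51). BV ⟂ VM; with |VM| = 18.7 on the right of BV, M = V + 18.7·(0.7242, 0.6896) = (39.55, 61.41). Then |KM| = |M − K| = 73.04.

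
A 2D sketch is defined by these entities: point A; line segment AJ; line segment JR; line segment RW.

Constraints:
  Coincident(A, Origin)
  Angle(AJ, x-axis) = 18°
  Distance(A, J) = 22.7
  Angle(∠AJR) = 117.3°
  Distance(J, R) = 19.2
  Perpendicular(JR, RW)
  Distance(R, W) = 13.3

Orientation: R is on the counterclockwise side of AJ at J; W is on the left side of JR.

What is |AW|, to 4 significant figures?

30.40

∠AJR = 117.3°, so JR runs at 18.0° + (180° − 117.3°) = 80.70° from the x-axis; with |JR| = 19.2, R = J + 19.2·(cos 80.70°, sin 80.70°) = (24.69, 25.96). JR ⟂ RW; with |RW| = 13.3 on the left of JR, W = R + 13.3·(-0.9869, 0.1616) = (11.57, 28.11). Then |AW| = |W − A| = 30.40.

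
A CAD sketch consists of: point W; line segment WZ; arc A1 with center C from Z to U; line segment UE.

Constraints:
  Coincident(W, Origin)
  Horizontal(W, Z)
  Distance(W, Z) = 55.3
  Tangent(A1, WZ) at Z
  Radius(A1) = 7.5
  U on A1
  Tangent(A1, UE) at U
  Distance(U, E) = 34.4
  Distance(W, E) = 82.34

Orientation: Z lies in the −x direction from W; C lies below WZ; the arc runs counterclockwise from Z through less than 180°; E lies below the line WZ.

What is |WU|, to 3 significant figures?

62.6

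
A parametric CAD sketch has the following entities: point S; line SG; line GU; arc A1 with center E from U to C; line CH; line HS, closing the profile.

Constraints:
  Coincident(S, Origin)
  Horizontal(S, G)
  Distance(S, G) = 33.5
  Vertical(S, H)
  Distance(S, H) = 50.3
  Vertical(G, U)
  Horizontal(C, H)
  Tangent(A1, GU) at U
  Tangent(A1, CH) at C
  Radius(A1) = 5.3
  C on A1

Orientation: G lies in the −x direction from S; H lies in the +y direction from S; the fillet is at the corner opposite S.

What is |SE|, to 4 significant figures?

53.11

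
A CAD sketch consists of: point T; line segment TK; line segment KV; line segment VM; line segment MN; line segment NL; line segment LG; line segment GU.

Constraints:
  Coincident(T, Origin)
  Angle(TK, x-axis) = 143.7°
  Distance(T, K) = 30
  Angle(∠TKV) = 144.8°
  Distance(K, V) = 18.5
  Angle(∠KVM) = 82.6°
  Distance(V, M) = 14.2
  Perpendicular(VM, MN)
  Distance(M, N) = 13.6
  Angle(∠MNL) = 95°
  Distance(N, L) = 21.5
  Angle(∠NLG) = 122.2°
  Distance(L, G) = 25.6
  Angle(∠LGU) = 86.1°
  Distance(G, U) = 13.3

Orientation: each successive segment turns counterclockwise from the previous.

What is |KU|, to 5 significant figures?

33.603

T is at the origin; TK runs at 143.7° with length 30.0, so K = (-24.178, 17.760). ∠TKV = 144.8° gives KV at 178.90° from the x-axis; with |KV| = 18.5, V = (-42.674, 18.116). ∠KVM = 82.6° gives VM at -83.700° from the x-axis; with |VM| = 14.2, M = (-41.116, 4.0013). VM is perpendicular to MN, so MN runs at 6.3000°; with |MN| = 13.6, N = (-27.598, 5.4937). ∠MNL = 95.0° gives NL at 91.300° from the x-axis; with |NL| = 21.5, L = (-28.086, 26.988). ∠NLG = 122.2° gives LG at 149.10° from the x-axis; with |LG| = 25.6, G = (-50.053, 40.135). ∠LGU = 86.1° gives GU at -117.00° from the x-axis; with |GU| = 13.3, U = (-56.091, 28.284). Then |KU| = |U − K| = 33.603.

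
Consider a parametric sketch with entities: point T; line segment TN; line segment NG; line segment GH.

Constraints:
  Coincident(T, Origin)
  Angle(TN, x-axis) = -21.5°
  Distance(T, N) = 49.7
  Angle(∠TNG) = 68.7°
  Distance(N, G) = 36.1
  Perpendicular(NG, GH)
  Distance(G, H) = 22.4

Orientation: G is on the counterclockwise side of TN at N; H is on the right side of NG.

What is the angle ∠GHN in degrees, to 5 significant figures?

58.180°

T is at the origin; TN runs at -21.5° with length 49.7, so N = 49.7·(cos -21.5°, sin -21.5°) = (46.242, -18.215). ∠TNG = 68.7°, so NG runs at -21.5° + (180° − 68.7°) = 89.800° from the x-axis; with |NG| = 36.1, G = N + 36.1·(cos 89.800°, sin 89.800°) = (46.368, 17.885). NG ⟂ GH; with |GH| = 22.4 on the right of NG, H = G + 22.4·(0.99999, -0.0034907) = (68.768, 17.806). Then cos ∠GHN = HG·HN / (|HG||HN|), giving 58.180°.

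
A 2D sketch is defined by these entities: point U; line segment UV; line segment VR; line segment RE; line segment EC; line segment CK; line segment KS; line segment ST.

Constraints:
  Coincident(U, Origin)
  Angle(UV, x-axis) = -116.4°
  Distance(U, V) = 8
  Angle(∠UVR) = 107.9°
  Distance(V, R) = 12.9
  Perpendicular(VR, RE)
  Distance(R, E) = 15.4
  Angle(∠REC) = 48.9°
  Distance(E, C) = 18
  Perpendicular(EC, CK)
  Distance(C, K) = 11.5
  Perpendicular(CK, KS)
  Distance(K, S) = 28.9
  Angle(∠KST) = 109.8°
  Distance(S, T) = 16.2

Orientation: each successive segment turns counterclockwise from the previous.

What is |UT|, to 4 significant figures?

33.08

U is at the origin; UV runs at -116.4° with length 8.0, so V = (-3.557, -7.166). ∠UVR = 107.9° gives VR at -44.30° from the x-axis; with |VR| = 12.9, R = (5.675, -16.18). VR is perpendicular to RE, so RE runs at 45.70°; with |RE| = 15.4, E = (16.43, -5.154). ∠REC = 48.9° gives EC at 176.8° from the x-axis; with |EC| = 18.0, C = (-1.541, -4.149). EC is perpendicular to CK, so CK runs at -93.20°; with |CK| = 11.5, K = (-2.183, -15.63). CK is perpendicular to KS, so KS runs at -3.200°; with |KS| = 28.9, S = (26.67, -17.24). ∠KST = 109.8° gives ST at 67.00° from the x-axis; with |ST| = 16.2, T = (33.00, -2.332). Then |UT| = |T − U| = 33.08.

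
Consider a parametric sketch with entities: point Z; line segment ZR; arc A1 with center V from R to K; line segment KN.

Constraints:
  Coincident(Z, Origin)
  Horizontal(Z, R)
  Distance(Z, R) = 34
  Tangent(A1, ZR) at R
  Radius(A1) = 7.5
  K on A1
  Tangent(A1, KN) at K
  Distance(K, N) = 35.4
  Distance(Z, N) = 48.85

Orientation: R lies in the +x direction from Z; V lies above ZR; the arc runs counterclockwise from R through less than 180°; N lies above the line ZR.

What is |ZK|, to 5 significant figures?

42.105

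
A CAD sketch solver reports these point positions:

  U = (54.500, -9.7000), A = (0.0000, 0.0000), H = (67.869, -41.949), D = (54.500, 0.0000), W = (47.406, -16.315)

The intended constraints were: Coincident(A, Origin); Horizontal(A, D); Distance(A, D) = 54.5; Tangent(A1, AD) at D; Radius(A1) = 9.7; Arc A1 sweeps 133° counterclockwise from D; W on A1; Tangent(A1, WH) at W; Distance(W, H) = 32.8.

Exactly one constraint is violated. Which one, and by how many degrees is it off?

Tangent(A1, WH) at W — off by 4.40°.

A = (0.00, 0.00) ✓; A.y = 0.00, D.y = 0.00 ✓; |AD| = 54.50 ✓; ∠(UD, DA) = 90.00° ✓; |UD| = 9.700 ✓; bearing(U→W) − bearing(U→D) = 133.0° ✓; |UW| = 9.700 ✓; ∠(UW, WH) = 94.40° ✗; |WH| = 32.80 ✓.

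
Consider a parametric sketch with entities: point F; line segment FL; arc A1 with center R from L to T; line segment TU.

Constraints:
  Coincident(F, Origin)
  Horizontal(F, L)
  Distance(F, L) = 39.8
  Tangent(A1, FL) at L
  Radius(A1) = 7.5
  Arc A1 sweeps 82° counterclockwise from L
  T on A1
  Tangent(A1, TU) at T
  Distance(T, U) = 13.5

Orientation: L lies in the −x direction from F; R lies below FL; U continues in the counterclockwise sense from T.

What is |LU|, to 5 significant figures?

21.900

On A1, L sits at bearing 90° from R; an 82° counterclockwise sweep puts T at bearing 172°, so T = R + 7.5·(cos 172°, sin 172°) = (-47.227, -6.4562). Tangency of A1 to TU means the radius RT is perpendicular to TU, so TU runs along (−sin 172°, cos 172°); with |TU| = 13.5, U = (-49.106, -19.825). Then |LU| = |U − L| = 21.900.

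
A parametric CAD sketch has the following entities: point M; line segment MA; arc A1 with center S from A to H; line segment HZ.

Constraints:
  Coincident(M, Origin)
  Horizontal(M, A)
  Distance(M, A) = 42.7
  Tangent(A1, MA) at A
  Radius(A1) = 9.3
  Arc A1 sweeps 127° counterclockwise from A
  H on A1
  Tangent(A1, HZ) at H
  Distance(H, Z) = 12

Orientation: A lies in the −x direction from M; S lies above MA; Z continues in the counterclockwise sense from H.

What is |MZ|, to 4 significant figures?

49.04

M is at the origin; M and A share the same y with |MA| = 42.7 and A on the −x side, so A = (-42.70, 0.000). The tangent condition forces SA to be normal to MA, so S = A + (0, 9.3) = (-42.70, 9.300). On A1, A sits at bearing -90° from S; a 127° counterclockwise sweep puts H at bearing 37°, so H = S + 9.3·(cos 37°, sin 37°) = (-35.27, 14.90). The tangent condition forces SH to be normal to HZ, so HZ runs along (−sin 37°, cos 37°); with |HZ| = 12.0, Z = (-42.49, 24.48). Then |MZ| = |Z − M| = 49.04.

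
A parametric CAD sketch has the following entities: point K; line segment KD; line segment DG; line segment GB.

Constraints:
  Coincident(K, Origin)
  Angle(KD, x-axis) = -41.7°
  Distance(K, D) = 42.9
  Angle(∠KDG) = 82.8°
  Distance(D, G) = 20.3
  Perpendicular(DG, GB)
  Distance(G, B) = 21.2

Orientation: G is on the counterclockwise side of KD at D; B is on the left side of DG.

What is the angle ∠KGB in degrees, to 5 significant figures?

19.322°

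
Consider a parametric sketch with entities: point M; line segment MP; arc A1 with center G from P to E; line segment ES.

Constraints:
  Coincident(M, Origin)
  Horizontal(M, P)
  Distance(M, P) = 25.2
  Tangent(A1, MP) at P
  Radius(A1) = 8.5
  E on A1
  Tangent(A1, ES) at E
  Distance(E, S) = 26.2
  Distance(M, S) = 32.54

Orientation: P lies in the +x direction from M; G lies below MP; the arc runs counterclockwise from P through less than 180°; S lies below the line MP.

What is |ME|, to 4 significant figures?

18.10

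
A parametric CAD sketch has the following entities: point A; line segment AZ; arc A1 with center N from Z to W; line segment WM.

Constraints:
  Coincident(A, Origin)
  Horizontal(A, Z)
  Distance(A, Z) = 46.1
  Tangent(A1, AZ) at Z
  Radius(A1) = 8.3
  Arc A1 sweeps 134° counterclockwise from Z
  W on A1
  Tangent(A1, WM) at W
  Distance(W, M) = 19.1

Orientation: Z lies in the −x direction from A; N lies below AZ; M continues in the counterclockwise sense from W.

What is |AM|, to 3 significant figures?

47.7

A is at the origin; AZ is horizontal with |AZ| = 46.1 and Z on the −x side, so Z = (-46.1, 0.00). A1 meets AZ tangentially, so NZ is at right angles to AZ, so N = Z + (0, -8.3) = (-46.1, -8.30). On A1, Z sits at bearing 90° from N; a 134° counterclockwise sweep puts W at bearing 224°, so W = N + 8.3·(cos 224°, sin 224°) = (-52.1, -14.1). A1 meets WM tangentially, so NW is at right angles to WM, so WM runs along (−sin 224°, cos 224°); with |WM| = 19.1, M = (-38.8, -27.8). Then |AM| = |M − A| = 47.7.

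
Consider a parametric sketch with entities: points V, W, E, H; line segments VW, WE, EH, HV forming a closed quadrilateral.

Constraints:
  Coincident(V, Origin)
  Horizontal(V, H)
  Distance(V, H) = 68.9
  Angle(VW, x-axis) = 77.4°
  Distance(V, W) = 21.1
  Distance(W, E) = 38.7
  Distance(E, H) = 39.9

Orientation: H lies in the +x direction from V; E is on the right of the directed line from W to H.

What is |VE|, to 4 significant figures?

31.17

V is at the origin; VH is horizontal with |VH| = 68.9 and H in +x, so H = (68.9, 0). VW runs at 77.4° with |VW| = 21.1, so W = (4.603, 20.59). E is determined by |WE| = 38.7 and |EH| = 39.9 together: it lies at the intersection of circle(W, 38.7) and circle(H, 39.9). With |WH| = 67.51, the foot of the radical line on WH is 33.06 from W and the perpendicular offset is √(38.7² − 33.06²) = 20.12. Taking the right-of-WH solution: E = (29.95, -8.653).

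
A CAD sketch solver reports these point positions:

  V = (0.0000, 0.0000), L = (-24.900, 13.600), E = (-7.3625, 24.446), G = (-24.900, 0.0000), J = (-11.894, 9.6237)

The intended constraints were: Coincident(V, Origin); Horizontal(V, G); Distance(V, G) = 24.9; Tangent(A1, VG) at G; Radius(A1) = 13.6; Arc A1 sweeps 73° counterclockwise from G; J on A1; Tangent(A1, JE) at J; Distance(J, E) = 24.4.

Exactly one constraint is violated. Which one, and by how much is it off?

Distance(J, E) = 24.4 — off by 8.90.

V = (0.00, 0.00) ✓; V.y = 0.00, G.y = 0.00 ✓; |VG| = 24.90 ✓; ∠(LG, GV) = 90.00° ✓; |LG| = 13.60 ✓; bearing(L→J) − bearing(L→G) = 73.00° ✓; |LJ| = 13.60 ✓; ∠(LJ, JE) = 90.00° ✓; |JE| = 15.50 ✗.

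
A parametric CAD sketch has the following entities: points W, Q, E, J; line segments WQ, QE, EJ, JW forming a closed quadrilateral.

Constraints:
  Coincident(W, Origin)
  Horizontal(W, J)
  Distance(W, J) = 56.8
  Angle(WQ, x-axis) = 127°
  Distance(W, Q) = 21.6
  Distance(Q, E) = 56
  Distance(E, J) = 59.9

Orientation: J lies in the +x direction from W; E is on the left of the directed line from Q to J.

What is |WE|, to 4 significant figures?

61.16

Checks: |QE| = 56.00 ✓; |EJ| = 59.90 ✓.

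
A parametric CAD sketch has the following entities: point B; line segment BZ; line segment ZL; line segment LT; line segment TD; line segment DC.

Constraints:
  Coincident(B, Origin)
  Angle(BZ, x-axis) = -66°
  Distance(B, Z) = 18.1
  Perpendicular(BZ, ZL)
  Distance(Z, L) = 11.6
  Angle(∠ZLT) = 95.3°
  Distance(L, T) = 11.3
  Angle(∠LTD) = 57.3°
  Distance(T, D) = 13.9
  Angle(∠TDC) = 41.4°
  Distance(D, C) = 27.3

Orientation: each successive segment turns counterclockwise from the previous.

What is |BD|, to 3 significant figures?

13.2

B is at the origin; BZ runs at -66.0° with length 18.1, so Z = (7.36, -16.5). The perpendicularity gives ZL at right angles to BZ, so ZL runs at 24.0°; with |ZL| = 11.6, L = (18.0, -11.8). ∠ZLT = 95.3° gives LT at 109° from the x-axis; with |LT| = 11.3, T = (14.3, -1.11). ∠LTD = 57.3° gives TD at -129° from the x-axis; with |TD| = 13.9, D = (5.66, -12.0). Then |BD| = |D − B| = 13.2.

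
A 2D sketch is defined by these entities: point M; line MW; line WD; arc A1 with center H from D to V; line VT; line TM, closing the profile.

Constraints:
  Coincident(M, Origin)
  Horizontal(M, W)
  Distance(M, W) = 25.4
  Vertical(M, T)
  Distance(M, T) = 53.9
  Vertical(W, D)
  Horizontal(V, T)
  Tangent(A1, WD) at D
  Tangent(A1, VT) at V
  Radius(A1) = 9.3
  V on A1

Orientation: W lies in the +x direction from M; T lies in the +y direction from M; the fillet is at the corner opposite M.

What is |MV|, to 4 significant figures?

56.25

M is at the origin; M and W share the same y with |MW| = 25.4 and W on the +x side, so W = (25.40, 0.000). MT is vertical with |MT| = 53.9 and T on the +y side, so T = (0.000, 53.90). The virtual corner opposite M is at (25.40, 53.90). Tangency of A1 to WD means the radius HD is perpendicular to WD and since A1 is tangent to VT there, HV ⟂ VT, with radius 9.3, so the center H sits 9.3 in from both sides at H = (16.10, 44.60). That places the tangent points at D = (25.40, 44.60) on WD and V = (16.10, 53.90) on VT. Then |MV| = |V − M| = 56.25.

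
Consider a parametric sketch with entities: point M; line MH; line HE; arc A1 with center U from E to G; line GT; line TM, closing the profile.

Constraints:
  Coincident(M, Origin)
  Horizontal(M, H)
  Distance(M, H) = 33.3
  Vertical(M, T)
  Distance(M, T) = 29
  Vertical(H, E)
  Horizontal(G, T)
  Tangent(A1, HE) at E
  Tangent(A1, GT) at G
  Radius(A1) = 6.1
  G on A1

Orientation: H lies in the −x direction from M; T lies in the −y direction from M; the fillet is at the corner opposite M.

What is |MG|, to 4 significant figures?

39.76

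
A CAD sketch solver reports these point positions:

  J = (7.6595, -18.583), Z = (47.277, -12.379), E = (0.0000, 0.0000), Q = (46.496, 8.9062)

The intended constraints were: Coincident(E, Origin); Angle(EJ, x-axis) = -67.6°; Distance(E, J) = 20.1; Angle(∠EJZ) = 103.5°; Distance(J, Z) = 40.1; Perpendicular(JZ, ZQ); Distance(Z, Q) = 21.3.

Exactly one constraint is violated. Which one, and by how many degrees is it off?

Perpendicular(JZ, ZQ) — off by 6.80°.

E = (0.00, 0.00) ✓; EJ at -67.60° ✓; |EJ| = 20.10 ✓; ∠EJZ = 103.5° ✓; |JZ| = 40.10 ✓; ∠(JZ, ZQ) = 83.20° ✗; |ZQ| = 21.30 ✓.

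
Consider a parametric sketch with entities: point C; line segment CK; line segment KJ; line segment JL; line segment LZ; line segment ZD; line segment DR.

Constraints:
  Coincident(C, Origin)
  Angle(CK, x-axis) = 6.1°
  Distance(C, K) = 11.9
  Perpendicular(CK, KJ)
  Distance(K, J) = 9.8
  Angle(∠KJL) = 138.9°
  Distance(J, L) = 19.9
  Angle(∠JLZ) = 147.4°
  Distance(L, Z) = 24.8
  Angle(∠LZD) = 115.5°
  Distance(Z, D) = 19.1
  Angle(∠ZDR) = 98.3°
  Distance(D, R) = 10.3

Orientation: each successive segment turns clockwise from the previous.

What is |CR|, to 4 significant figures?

32.56

C is at the origin; CK runs at 6.1° with length 11.9, so K = (11.83, 1.265). The perpendicularity gives KJ at right angles to CK, so KJ runs at -83.90°; with |KJ| = 9.8, J = (12.87, -8.480). ∠KJL = 138.9° gives JL at -125.0° from the x-axis; with |JL| = 19.9, L = (1.460, -24.78). ∠JLZ = 147.4° gives LZ at -157.6° from the x-axis; with |LZ| = 24.8, Z = (-21.47, -34.23). ∠LZD = 115.5° gives ZD at 137.9° from the x-axis; with |ZD| = 19.1, D = (-35.64, -21.43). ∠ZDR = 98.3° gives DR at 56.20° from the x-axis; with |DR| = 10.3, R = (-29.91, -12.87). Then |CR| = |R − C| = 32.56.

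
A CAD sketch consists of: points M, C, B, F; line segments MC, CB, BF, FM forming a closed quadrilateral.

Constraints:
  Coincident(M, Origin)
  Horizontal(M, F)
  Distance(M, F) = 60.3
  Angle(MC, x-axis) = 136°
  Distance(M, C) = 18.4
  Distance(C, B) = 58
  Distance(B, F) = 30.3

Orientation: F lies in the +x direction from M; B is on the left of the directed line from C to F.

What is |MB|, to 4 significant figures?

50.19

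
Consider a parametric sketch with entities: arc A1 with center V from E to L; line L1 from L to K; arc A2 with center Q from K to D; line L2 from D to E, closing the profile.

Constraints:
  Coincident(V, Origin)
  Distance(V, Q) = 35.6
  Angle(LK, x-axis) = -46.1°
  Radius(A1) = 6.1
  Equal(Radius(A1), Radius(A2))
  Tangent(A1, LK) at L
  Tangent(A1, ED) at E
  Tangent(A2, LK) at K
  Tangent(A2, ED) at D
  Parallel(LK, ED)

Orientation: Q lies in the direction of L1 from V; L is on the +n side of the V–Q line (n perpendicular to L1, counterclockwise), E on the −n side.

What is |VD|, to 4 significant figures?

36.12

Tangency of A1 to both parallel lines with radius 6.1 puts L and E at V ± 6.1·n: L = (4.395, 4.230), E = (-4.395, -4.230). Equal radii place K and D the same way about Q: K = Q + 6.1·n = (29.08, -21.42), D = Q − 6.1·n = (20.29, -29.88). Then |VD| = |D − V| = 36.12.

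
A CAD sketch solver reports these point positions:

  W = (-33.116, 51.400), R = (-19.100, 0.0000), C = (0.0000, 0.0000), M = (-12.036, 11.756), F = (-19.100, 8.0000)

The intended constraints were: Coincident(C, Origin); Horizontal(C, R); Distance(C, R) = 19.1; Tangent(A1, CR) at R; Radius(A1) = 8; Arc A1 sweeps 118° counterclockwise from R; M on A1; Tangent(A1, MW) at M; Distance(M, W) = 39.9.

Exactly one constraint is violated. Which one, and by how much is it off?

Distance(M, W) = 39.9 — off by 5.00.

C = (0.00, 0.00) ✓; C.y = 0.00, R.y = 0.00 ✓; |CR| = 19.10 ✓; ∠(FR, RC) = 90.00° ✓; |FR| = 8.000 ✓; bearing(F→M) − bearing(F→R) = 118.0° ✓; |FM| = 8.000 ✓; ∠(FM, MW) = 90.00° ✓; |MW| = 44.90 ✗.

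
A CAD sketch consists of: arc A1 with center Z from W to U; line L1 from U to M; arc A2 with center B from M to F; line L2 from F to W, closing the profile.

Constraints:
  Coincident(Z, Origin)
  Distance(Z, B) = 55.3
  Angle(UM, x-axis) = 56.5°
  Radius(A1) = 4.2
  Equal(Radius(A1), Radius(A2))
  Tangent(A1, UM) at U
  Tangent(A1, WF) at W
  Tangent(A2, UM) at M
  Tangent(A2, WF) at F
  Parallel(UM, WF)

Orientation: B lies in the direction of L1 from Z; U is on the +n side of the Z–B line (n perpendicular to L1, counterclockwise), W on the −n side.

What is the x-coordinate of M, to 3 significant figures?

27.0

The slot axis is L1's direction at 56.5°, so u = (cos 56.5°, sin 56.5°) = (0.552, 0.834) and n = (−sin 56.5°, cos 56.5°) = (-0.834, 0.552). Z is at the origin and B lies 55.3 along u from Z, so B = 55.3·u = (30.5, 46.1). Tangency of A1 to both parallel lines with radius 4.2 puts U and W at Z ± 4.2·n: U = (-3.50, 2.32), W = (3.50, -2.32). Equal radii place M and F the same way about B: M = B + 4.2·n = (27.0, 48.4), F = B − 4.2·n = (34.0, 43.8). So M.x = 27.0.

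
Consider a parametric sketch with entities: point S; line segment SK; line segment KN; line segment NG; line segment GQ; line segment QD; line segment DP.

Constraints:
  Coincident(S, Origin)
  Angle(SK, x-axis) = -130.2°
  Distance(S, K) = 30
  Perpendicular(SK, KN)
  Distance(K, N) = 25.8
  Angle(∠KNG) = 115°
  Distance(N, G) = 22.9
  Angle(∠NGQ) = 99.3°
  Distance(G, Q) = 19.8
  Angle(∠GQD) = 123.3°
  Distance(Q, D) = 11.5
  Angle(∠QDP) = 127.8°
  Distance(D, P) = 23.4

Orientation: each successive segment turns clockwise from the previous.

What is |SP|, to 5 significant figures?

25.133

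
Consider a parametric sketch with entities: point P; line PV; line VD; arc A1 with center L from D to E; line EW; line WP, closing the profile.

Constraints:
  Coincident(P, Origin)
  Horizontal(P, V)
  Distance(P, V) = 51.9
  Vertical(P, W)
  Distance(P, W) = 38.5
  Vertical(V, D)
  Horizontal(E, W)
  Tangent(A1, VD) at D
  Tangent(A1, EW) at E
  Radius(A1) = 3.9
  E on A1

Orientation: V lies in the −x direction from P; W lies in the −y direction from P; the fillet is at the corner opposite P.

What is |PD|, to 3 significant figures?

62.4

P is at the origin; PV is horizontal with |PV| = 51.9 and V on the −x side, so V = (-51.9, 0.00). P and W share the same x with |PW| = 38.5 and W on the −y side, so W = (0.00, -38.5). The virtual corner opposite P is at (-51.9, -38.5). Since A1 is tangent to VD there, LD ⟂ VD and the tangent condition forces LE to be normal to EW, with radius 3.9, so the center L sits 3.9 in from both sides at L = (-48.0, -34.6). That places the tangent points at D = (-51.9, -34.6) on VD and E = (-48.0, -38.5) on EW. Then |PD| = |D − P| = 62.4.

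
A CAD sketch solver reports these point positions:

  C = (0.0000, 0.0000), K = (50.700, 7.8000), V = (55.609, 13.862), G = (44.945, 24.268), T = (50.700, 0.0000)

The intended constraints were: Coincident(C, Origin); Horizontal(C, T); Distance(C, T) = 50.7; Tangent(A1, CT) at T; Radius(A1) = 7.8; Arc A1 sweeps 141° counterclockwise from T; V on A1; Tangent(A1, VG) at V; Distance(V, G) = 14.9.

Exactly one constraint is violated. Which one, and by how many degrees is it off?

Tangent(A1, VG) at V — off by 5.30°.

C = (0.00, 0.00) ✓; C.y = 0.00, T.y = 0.00 ✓; |CT| = 50.70 ✓; ∠(KT, TC) = 90.00° ✓; |KT| = 7.800 ✓; bearing(K→V) − bearing(K→T) = 141.0° ✓; |KV| = 7.800 ✓; ∠(KV, VG) = 95.30° ✗; |VG| = 14.90 ✓.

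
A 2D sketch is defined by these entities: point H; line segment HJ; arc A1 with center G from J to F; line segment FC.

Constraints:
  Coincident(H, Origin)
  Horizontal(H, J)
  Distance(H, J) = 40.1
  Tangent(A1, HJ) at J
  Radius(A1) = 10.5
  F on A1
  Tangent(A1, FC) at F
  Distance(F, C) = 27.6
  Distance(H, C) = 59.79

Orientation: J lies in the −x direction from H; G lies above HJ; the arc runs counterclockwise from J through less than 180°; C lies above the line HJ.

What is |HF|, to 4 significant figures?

34.76

H is at the origin; H and J share the same y with |HJ| = 40.1 and J on the −x side, so J = (-40.10, 0.000). Since A1 is tangent to HJ there, GJ ⟂ HJ, so G = J + (0, 10.5) = (-40.10, 10.50). Since GF ⟂ FC (tangency), |GC| = √(10.5² + 27.6²) = 29.53 regardless of where F sits on A1. So C lies on both circle(H, 59.79) and circle(G, 29.53); the above-HJ intersection is C = (-44.74, 39.66). F is the foot of the tangent from C: F = (-30.99, 15.73).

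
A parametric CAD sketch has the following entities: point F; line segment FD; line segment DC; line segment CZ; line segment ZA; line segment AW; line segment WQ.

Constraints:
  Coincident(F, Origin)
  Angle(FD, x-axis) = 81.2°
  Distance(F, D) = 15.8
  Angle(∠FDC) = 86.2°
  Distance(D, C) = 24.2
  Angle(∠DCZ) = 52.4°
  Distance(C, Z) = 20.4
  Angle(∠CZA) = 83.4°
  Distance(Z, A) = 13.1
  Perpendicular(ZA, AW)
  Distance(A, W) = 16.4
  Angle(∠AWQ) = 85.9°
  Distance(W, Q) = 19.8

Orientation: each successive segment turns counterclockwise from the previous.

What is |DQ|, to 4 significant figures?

28.78

ZA is perpendicular to AW, so AW runs at 129.2°; with |AW| = 16.4, W = (-10.91, 21.53). ∠AWQ = 85.9° gives WQ at -136.7° from the x-axis; with |WQ| = 19.8, Q = (-25.32, 7.947). Then |DQ| = |Q − D| = 28.78.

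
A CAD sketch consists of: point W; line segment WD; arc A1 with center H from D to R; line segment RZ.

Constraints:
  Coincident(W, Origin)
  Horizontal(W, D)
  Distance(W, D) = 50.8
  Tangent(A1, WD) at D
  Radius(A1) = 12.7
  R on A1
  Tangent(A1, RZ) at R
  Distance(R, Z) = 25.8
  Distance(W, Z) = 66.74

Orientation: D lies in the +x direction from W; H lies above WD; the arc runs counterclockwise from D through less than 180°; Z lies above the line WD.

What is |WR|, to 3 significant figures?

64.9

W is at the origin; WD is horizontal with |WD| = 50.8 and D on the +x side, so D = (50.8, 0.00). A1 meets WD tangentially, so HD is at right angles to WD, so H = D + (0, 12.7) = (50.8, 12.7). Since HR ⟂ RZ (tangency), |HZ| = √(12.7² + 25.8²) = 28.8 regardless of where R sits on A1. So Z lies on both circle(W, 66.74) and circle(H, 28.8); the above-WD intersection is Z = (52.3, 41.4). R is the foot of the tangent from Z: R = (62.5, 17.7).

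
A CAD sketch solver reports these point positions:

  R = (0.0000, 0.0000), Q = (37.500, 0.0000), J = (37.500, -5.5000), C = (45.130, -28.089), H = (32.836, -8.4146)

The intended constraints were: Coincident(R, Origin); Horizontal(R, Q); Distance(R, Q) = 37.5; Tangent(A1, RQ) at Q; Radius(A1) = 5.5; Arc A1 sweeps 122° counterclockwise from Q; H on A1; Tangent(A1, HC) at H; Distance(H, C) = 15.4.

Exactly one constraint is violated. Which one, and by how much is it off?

Distance(H, C) = 15.4 — off by 7.80.

R = (0.00, 0.00) ✓; R.y = 0.00, Q.y = 0.00 ✓; |RQ| = 37.50 ✓; ∠(JQ, QR) = 90.00° ✓; |JQ| = 5.500 ✓; bearing(J→H) − bearing(J→Q) = 122.0° ✓; |JH| = 5.500 ✓; ∠(JH, HC) = 90.00° ✓; |HC| = 23.20 ✗.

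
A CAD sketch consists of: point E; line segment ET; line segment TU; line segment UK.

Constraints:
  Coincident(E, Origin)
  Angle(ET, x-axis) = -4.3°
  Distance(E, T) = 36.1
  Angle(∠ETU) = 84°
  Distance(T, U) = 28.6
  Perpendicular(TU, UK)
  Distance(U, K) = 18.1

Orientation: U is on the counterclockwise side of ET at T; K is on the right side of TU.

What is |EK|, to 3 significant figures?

59.4

E is at the origin; ET runs at -4.3° with length 36.1, so T = 36.1·(cos -4.3°, sin -4.3°) = (36.0, -2.71). ∠ETU = 84.0°, so TU runs at -4.3° + (180° − 84.0°) = 91.7° from the x-axis; with |TU| = 28.6, U = T + 28.6·(cos 91.7°, sin 91.7°) = (35.1, 25.9). TU is perpendicular to UK; with |UK| = 18.1 on the right of TU, K = U + 18.1·(1.00, 0.0297) = (53.2, 26.4). Then |EK| = |K − E| = 59.4.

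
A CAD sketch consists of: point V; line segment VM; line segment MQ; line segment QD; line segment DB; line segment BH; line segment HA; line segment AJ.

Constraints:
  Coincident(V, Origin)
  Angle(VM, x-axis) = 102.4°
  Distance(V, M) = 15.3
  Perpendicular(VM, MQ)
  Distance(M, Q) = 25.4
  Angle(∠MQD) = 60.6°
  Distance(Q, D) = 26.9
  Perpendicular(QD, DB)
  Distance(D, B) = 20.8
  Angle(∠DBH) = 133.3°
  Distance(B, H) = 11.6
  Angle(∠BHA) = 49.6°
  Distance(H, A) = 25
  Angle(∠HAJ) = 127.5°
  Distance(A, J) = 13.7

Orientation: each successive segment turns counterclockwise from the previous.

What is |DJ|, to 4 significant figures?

5.143

∠BHA = 49.6° gives HA at -141.1° from the x-axis; with |HA| = 25.0, A = (-13.81, -0.8037). ∠HAJ = 127.5° gives AJ at -88.60° from the x-axis; with |AJ| = 13.7, J = (-13.48, -14.50). Then |DJ| = |J − D| = 5.143.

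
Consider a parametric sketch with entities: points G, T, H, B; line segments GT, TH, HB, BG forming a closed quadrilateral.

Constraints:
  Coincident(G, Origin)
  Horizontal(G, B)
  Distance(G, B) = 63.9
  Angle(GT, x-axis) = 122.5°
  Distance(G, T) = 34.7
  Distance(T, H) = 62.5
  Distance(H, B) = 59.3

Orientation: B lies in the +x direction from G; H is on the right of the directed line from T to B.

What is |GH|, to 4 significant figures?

28.05

G is at the origin; GB is horizontal with |GB| = 63.9 and B in +x, so B = (63.9, 0). GT runs at 122.5° with |GT| = 34.7, so T = (-18.64, 29.27). H is determined by |TH| = 62.5 and |HB| = 59.3 together: it lies at the intersection of circle(T, 62.5) and circle(B, 59.3). With |TB| = 87.58, the foot of the radical line on TB is 46.01 from T and the perpendicular offset is √(62.5² − 46.01²) = 42.30. Taking the right-of-TB solution: H = (10.59, -25.97).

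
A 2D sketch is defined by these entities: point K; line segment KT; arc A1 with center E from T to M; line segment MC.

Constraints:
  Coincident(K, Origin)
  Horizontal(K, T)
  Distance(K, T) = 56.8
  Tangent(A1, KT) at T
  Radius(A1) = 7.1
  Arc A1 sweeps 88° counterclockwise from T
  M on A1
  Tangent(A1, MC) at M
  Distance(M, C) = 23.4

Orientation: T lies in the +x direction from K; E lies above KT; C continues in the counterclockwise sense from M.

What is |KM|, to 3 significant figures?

64.3

K is at the origin; KT is horizontal with |KT| = 56.8 and T on the +x side, so T = (56.8, 0.00). A1 meets KT tangentially, so ET is at right angles to KT, so E = T + (0, 7.1) = (56.8, 7.10). On A1, T sits at bearing -90° from E; an 88° counterclockwise sweep puts M at bearing -2°, so M = E + 7.1·(cos -2°, sin -2°) = (63.9, 6.85). Then |KM| = |M − K| = 64.3.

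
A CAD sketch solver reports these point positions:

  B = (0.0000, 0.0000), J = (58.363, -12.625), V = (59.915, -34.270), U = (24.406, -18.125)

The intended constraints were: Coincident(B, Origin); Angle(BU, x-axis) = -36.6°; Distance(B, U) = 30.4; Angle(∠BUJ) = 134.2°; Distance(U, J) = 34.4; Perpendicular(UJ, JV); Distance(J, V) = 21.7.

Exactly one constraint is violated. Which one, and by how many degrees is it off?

Perpendicular(UJ, JV) — off by 5.10°.

B = (0.00, 0.00) ✓; BU at -36.60° ✓; |BU| = 30.40 ✓; ∠BUJ = 134.2° ✓; |UJ| = 34.40 ✓; ∠(UJ, JV) = 95.10° ✗; |JV| = 21.70 ✓.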